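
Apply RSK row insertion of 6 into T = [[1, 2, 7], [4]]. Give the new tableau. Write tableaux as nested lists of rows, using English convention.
[[1, 2, 6], [4, 7]]

In row 1, 6 replaces 7 (the leftmost entry greater than 6); 7 is bumped to row 2. 7 is appended to row 2. The new tableau is [[1, 2, 6], [4, 7]].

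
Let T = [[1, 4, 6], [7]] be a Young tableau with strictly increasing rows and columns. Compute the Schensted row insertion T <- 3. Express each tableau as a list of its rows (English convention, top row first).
In row 1, 3 replaces 4 (the leftmost entry greater than 3); 4 is bumped to row 2. In row 2, 4 replaces 7 (the leftmost entry greater than 4); 7 is bumped to row 3. 7 starts a new row 3. The new tableau is [[1, 3, 6], [4], [7]].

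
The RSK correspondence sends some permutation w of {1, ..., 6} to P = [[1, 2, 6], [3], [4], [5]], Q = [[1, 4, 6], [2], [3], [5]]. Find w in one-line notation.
5 4 1 3 2 6

Reverse the RSK construction: for i from n down to 1, find the cell of Q containing i, remove the entry at that cell from P, and reverse-bump it up through P; the value ejected from row 1 is w(i).

Step i=6: Q has 6 at row 1, column 3; remove that cell from P, ejecting 6. So w(6) = 6. P is now [[1, 2], [3], [4], [5]].
Step i=5: Q has 5 at row 4, column 1; remove 5 from row 4 of P and reverse-bump: 5 enters row 3 and ejects 4; 4 enters row 2 and ejects 3; 3 enters row 1 and ejects 2. So w(5) = 2. P is now [[1, 3], [4], [5]].
Step i=4: Q has 4 at row 1, column 2; remove that cell from P, ejecting 3. So w(4) = 3. P is now [[1], [4], [5]].
Step i=3: Q has 3 at row 3, column 1; remove 5 from row 3 of P and reverse-bump: 5 enters row 2 and ejects 4; 4 enters row 1 and ejects 1. So w(3) = 1. P is now [[4], [5]].
Step i=2: Q has 2 at row 2, column 1; remove 5 from row 2 of P and reverse-bump: 5 enters row 1 and ejects 4. So w(2) = 4. P is now [[5]].
Step i=1: Q has 1 at row 1, column 1; remove that cell from P, ejecting 5. So w(1) = 5. P is now [].

So w = 5 4 1 3 2 6.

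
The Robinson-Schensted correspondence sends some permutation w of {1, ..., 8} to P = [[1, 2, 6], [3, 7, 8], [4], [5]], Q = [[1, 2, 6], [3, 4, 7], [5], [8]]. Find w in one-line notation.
Reverse the RSK construction: for i from n down to 1, find the cell of Q containing i, remove the entry at that cell from P, and reverse-bump it up through P; the value ejected from row 1 is w(i).

Step i=8: Q has 8 at row 4, column 1; remove 5 from row 4 of P and reverse-bump: 5 enters row 3 and ejects 4; 4 enters row 2 and ejects 3; 3 enters row 1 and ejects 2. So w(8) = 2. P is now [[1, 3, 6], [4, 7, 8], [5]].
Step i=7: Q has 7 at row 2, column 3; remove 8 from row 2 of P and reverse-bump: 8 enters row 1 and ejects 6. So w(7) = 6. P is now [[1, 3, 8], [4, 7], [5]].
Step i=6: Q has 6 at row 1, column 3; remove that cell from P, ejecting 8. So w(6) = 8. P is now [[1, 3], [4, 7], [5]].
Step i=5: Q has 5 at row 3, column 1; remove 5 from row 3 of P and reverse-bump: 5 enters row 2 and ejects 4; 4 enters row 1 and ejects 3. So w(5) = 3. P is now [[1, 4], [5, 7]].
Step i=4: Q has 4 at row 2, column 2; remove 7 from row 2 of P and reverse-bump: 7 enters row 1 and ejects 4. So w(4) = 4. P is now [[1, 7], [5]].
Step i=3: Q has 3 at row 2, column 1; remove 5 from row 2 of P and reverse-bump: 5 enters row 1 and ejects 1. So w(3) = 1. P is now [[5, 7]].
Step i=2: Q has 2 at row 1, column 2; remove that cell from P, ejecting 7. So w(2) = 7. P is now [[5]].
Step i=1: Q has 1 at row 1, column 1; remove that cell from P, ejecting 5. So w(1) = 5. P is now [].

So w = 5 7 1 4 3 8 6 2.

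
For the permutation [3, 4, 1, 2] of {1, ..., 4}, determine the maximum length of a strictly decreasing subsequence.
2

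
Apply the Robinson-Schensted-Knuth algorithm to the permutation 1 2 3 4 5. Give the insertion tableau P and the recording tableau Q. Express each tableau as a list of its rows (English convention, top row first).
P = [[1, 2, 3, 4, 5]], Q = [[1, 2, 3, 4, 5]]

Insert each entry of the permutation into P by Schensted row insertion, recording in Q the position of each new cell.

Insert 1: appended to row 1. P = [[1]].
Insert 2: appended to row 1. P = [[1, 2]].
Insert 3: appended to row 1. P = [[1, 2, 3]].
Insert 4: appended to row 1. P = [[1, 2, 3, 4]].
Insert 5: appended to row 1. P = [[1, 2, 3, 4, 5]].

So P = [[1, 2, 3, 4, 5]], Q = [[1, 2, 3, 4, 5]].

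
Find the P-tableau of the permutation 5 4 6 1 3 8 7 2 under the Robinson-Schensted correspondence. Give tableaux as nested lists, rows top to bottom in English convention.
Insert 5: appended to row 1. P = [[5]].
Insert 4: 4 bumps 5 from row 1; 5 starts row 2. P = [[4], [5]].
Insert 6: appended to row 1. P = [[4, 6], [5]].
Insert 1: 1 bumps 4 from row 1; 4 bumps 5 from row 2; 5 starts row 3. P = [[1, 6], [4], [5]].
Insert 3: 3 bumps 6 from row 1; 6 appends to row 2. P = [[1, 3], [4, 6], [5]].
Insert 8: appended to row 1. P = [[1, 3, 8], [4, 6], [5]].
Insert 7: 7 bumps 8 from row 1; 8 appends to row 2. P = [[1, 3, 7], [4, 6, 8], [5]].
Insert 2: 2 bumps 3 from row 1; 3 bumps 4 from row 2; 4 bumps 5 from row 3; 5 starts row 4. P = [[1, 2, 7], [3, 6, 8], [4], [5]].

So P = [[1, 2, 7], [3, 6, 8], [4], [5]].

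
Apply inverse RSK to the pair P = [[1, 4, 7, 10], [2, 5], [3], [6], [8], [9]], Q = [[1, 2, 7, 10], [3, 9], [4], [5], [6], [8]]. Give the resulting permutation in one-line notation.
3 9 8 6 5 2 7 1 4 10

Reverse the RSK construction: for i from n down to 1, find the cell of Q containing i, remove the entry at that cell from P, and reverse-bump it up through P; the value ejected from row 1 is w(i).

Step i=10: Q has 10 at row 1, column 4; remove that cell from P, ejecting 10. So w(10) = 10. P is now [[1, 4, 7], [2, 5], [3], [6], [8], [9]].
Step i=9: Q has 9 at row 2, column 2; remove 5 from row 2 of P and reverse-bump: 5 enters row 1 and ejects 4. So w(9) = 4. P is now [[1, 5, 7], [2], [3], [6], [8], [9]].
Step i=8: Q has 8 at row 6, column 1; remove 9 from row 6 of P and reverse-bump: 9 enters row 5 and ejects 8; 8 enters row 4 and ejects 6; 6 enters row 3 and ejects 3; 3 enters row 2 and ejects 2; 2 enters row 1 and ejects 1. So w(8) = 1. P is now [[2, 5, 7], [3], [6], [8], [9]].
Step i=7: Q has 7 at row 1, column 3; remove that cell from P, ejecting 7. So w(7) = 7. P is now [[2, 5], [3], [6], [8], [9]].
Step i=6: Q has 6 at row 5, column 1; remove 9 from row 5 of P and reverse-bump: 9 enters row 4 and ejects 8; 8 enters row 3 and ejects 6; 6 enters row 2 and ejects 3; 3 enters row 1 and ejects 2. So w(6) = 2. P is now [[3, 5], [6], [8], [9]].
Step i=5: Q has 5 at row 4, column 1; remove 9 from row 4 of P and reverse-bump: 9 enters row 3 and ejects 8; 8 enters row 2 and ejects 6; 6 enters row 1 and ejects 5. So w(5) = 5. P is now [[3, 6], [8], [9]].
Step i=4: Q has 4 at row 3, column 1; remove 9 from row 3 of P and reverse-bump: 9 enters row 2 and ejects 8; 8 enters row 1 and ejects 6. So w(4) = 6. P is now [[3, 8], [9]].
Step i=3: Q has 3 at row 2, column 1; remove 9 from row 2 of P and reverse-bump: 9 enters row 1 and ejects 8. So w(3) = 8. P is now [[3, 9]].
Step i=2: Q has 2 at row 1, column 2; remove that cell from P, ejecting 9. So w(2) = 9. P is now [[3]].
Step i=1: Q has 1 at row 1, column 1; remove that cell from P, ejecting 3. So w(1) = 3. P is now [].

So w = 3 9 8 6 5 2 7 1 4 10.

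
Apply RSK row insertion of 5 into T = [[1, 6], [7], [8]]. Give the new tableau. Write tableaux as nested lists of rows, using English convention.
In row 1, 5 replaces 6 (the leftmost entry greater than 5); 6 is bumped to row 2. In row 2, 6 replaces 7 (the leftmost entry greater than 6); 7 is bumped to row 3. In row 3, 7 replaces 8 (the leftmost entry greater than 7); 8 is bumped to row 4. 8 starts a new row 4. The new tableau is [[1, 5], [6], [7], [8]].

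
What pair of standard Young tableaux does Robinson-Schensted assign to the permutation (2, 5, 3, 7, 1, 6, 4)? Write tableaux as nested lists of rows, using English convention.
Insert each entry of the permutation into P by Schensted row insertion, recording in Q the position of each new cell.

Insert 2: appended to row 1. P = [[2]], Q = [[1]].
Insert 5: appended to row 1. P = [[2, 5]], Q = [[1, 2]].
Insert 3: 3 bumps 5 from row 1; 5 starts row 2. P = [[2, 3], [5]], Q = [[1, 2], [3]].
Insert 7: appended to row 1. P = [[2, 3, 7], [5]], Q = [[1, 2, 4], [3]].
Insert 1: 1 bumps 2 from row 1; 2 bumps 5 from row 2; 5 starts row 3. P = [[1, 3, 7], [2], [5]], Q = [[1, 2, 4], [3], [5]].
Insert 6: 6 bumps 7 from row 1; 7 appends to row 2. P = [[1, 3, 6], [2, 7], [5]], Q = [[1, 2, 4], [3, 6], [5]].
Insert 4: 4 bumps 6 from row 1; 6 bumps 7 from row 2; 7 appends to row 3. P = [[1, 3, 4], [2, 6], [5, 7]], Q = [[1, 2, 4], [3, 6], [5, 7]].

So P = [[1, 3, 4], [2, 6], [5, 7]], Q = [[1, 2, 4], [3, 6], [5, 7]].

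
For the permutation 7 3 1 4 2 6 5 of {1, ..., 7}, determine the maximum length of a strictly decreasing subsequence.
3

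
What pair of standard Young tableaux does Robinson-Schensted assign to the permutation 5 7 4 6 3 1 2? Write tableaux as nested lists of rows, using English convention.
Insert each entry of the permutation into P by Schensted row insertion, recording in Q the position of each new cell.

Insert 5: appended to row 1. P = [[5]].
Insert 7: appended to row 1. P = [[5, 7]].
Insert 4: 4 bumps 5 from row 1; 5 starts row 2. P = [[4, 7], [5]].
Insert 6: 6 bumps 7 from row 1; 7 appends to row 2. P = [[4, 6], [5, 7]].
Insert 3: 3 bumps 4 from row 1; 4 bumps 5 from row 2; 5 starts row 3. P = [[3, 6], [4, 7], [5]].
Insert 1: 1 bumps 3 from row 1; 3 bumps 4 from row 2; 4 bumps 5 from row 3; 5 starts row 4. P = [[1, 6], [3, 7], [4], [5]].
Insert 2: 2 bumps 6 from row 1; 6 bumps 7 from row 2; 7 appends to row 3. P = [[1, 2], [3, 6], [4, 7], [5]].

So P = [[1, 2], [3, 6], [4, 7], [5]], Q = [[1, 2], [3, 4], [5, 7], [6]].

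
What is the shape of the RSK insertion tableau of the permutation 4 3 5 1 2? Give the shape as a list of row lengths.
Row-insert each entry into an empty tableau.

After inserting 4: P = [[4]].
After inserting 3: P = [[3], [4]].
After inserting 5: P = [[3, 5], [4]].
After inserting 1: P = [[1, 5], [3], [4]].
After inserting 2: P = [[1, 2], [3, 5], [4]].

The final insertion tableau P = [[1, 2], [3, 5], [4]] has shape [2, 2, 1].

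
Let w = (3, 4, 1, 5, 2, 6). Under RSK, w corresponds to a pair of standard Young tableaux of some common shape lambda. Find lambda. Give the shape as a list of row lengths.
[4, 2]

RSK row insertion gives P = [[1, 2, 5, 6], [3, 4]], which has shape [4, 2].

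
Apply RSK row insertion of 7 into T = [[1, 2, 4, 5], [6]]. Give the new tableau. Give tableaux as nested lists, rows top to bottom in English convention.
7 is larger than every entry of row 1, so it is appended to row 1. The new tableau is [[1, 2, 4, 5, 7], [6]].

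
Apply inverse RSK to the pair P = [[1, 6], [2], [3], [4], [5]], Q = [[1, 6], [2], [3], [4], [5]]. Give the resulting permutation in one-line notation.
5 4 3 2 1 6

Reverse the RSK construction: for i from n down to 1, find the cell of Q containing i, remove the entry at that cell from P, and reverse-bump it up through P; the value ejected from row 1 is w(i).

Step i=6: Q has 6 at row 1, column 2; remove that cell from P, ejecting 6. So w(6) = 6. P is now [[1], [2], [3], [4], [5]].
Step i=5: Q has 5 at row 5, column 1; remove 5 from row 5 of P and reverse-bump: 5 enters row 4 and ejects 4; 4 enters row 3 and ejects 3; 3 enters row 2 and ejects 2; 2 enters row 1 and ejects 1. So w(5) = 1. P is now [[2], [3], [4], [5]].
Step i=4: Q has 4 at row 4, column 1; remove 5 from row 4 of P and reverse-bump: 5 enters row 3 and ejects 4; 4 enters row 2 and ejects 3; 3 enters row 1 and ejects 2. So w(4) = 2. P is now [[3], [4], [5]].
Step i=3: Q has 3 at row 3, column 1; remove 5 from row 3 of P and reverse-bump: 5 enters row 2 and ejects 4; 4 enters row 1 and ejects 3. So w(3) = 3. P is now [[4], [5]].
Step i=2: Q has 2 at row 2, column 1; remove 5 from row 2 of P and reverse-bump: 5 enters row 1 and ejects 4. So w(2) = 4. P is now [[5]].
Step i=1: Q has 1 at row 1, column 1; remove that cell from P, ejecting 5. So w(1) = 5. P is now [].

So w = 5 4 3 2 1 6.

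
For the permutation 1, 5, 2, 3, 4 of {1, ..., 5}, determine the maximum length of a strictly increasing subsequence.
4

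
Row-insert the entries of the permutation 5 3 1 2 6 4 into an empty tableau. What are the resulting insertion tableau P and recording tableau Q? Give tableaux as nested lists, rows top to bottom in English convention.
P = [[1, 2, 4], [3, 6], [5]], Q = [[1, 4, 5], [2, 6], [3]]

Insert each entry of the permutation into P by Schensted row insertion, recording in Q the position of each new cell.

Insert 5: appended to row 1. P = [[5]].
Insert 3: 3 bumps 5 from row 1; 5 starts row 2. P = [[3], [5]].
Insert 1: 1 bumps 3 from row 1; 3 bumps 5 from row 2; 5 starts row 3. P = [[1], [3], [5]].
Insert 2: appended to row 1. P = [[1, 2], [3], [5]].
Insert 6: appended to row 1. P = [[1, 2, 6], [3], [5]].
Insert 4: 4 bumps 6 from row 1; 6 appends to row 2. P = [[1, 2, 4], [3, 6], [5]].

So P = [[1, 2, 4], [3, 6], [5]], Q = [[1, 4, 5], [2, 6], [3]].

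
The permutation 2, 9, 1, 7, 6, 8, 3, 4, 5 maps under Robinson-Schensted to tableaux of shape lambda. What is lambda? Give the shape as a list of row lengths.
[4, 3, 1, 1]

RSK row insertion gives P = [[1, 3, 4, 5], [2, 6, 8], [7], [9]], which has shape [4, 3, 1, 1].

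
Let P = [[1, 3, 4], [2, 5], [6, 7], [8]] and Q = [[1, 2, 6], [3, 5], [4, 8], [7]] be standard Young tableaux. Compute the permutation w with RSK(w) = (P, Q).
6 8 7 2 3 5 1 4

Reverse the RSK construction: for i from n down to 1, find the cell of Q containing i, remove the entry at that cell from P, and reverse-bump it up through P; the value ejected from row 1 is w(i).

Step i=8: Q has 8 at row 3, column 2; remove 7 from row 3 of P and reverse-bump: 7 enters row 2 and ejects 5; 5 enters row 1 and ejects 4. So w(8) = 4. P is now [[1, 3, 5], [2, 7], [6], [8]].
Step i=7: Q has 7 at row 4, column 1; remove 8 from row 4 of P and reverse-bump: 8 enters row 3 and ejects 6; 6 enters row 2 and ejects 2; 2 enters row 1 and ejects 1. So w(7) = 1. P is now [[2, 3, 5], [6, 7], [8]].
Step i=6: Q has 6 at row 1, column 3; remove that cell from P, ejecting 5. So w(6) = 5. P is now [[2, 3], [6, 7], [8]].
Step i=5: Q has 5 at row 2, column 2; remove 7 from row 2 of P and reverse-bump: 7 enters row 1 and ejects 3. So w(5) = 3. P is now [[2, 7], [6], [8]].
Step i=4: Q has 4 at row 3, column 1; remove 8 from row 3 of P and reverse-bump: 8 enters row 2 and ejects 6; 6 enters row 1 and ejects 2. So w(4) = 2. P is now [[6, 7], [8]].
Step i=3: Q has 3 at row 2, column 1; remove 8 from row 2 of P and reverse-bump: 8 enters row 1 and ejects 7. So w(3) = 7. P is now [[6, 8]].
Step i=2: Q has 2 at row 1, column 2; remove that cell from P, ejecting 8. So w(2) = 8. P is now [[6]].
Step i=1: Q has 1 at row 1, column 1; remove that cell from P, ejecting 6. So w(1) = 6. P is now [].

So w = 6 8 7 2 3 5 1 4.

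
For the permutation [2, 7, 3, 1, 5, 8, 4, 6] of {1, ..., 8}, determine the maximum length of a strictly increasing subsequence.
4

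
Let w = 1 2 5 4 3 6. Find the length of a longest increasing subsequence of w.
4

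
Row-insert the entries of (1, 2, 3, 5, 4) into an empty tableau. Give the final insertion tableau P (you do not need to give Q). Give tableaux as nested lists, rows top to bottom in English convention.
Insert 1: appended to row 1. P = [[1]].
Insert 2: appended to row 1. P = [[1, 2]].
Insert 3: appended to row 1. P = [[1, 2, 3]].
Insert 5: appended to row 1. P = [[1, 2, 3, 5]].
Insert 4: 4 bumps 5 from row 1; 5 starts row 2. P = [[1, 2, 3, 4], [5]].

So P = [[1, 2, 3, 4], [5]].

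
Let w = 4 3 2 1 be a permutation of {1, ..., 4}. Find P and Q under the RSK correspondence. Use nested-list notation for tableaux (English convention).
Insert each entry of the permutation into P by Schensted row insertion, recording in Q the position of each new cell.

After inserting 4: P = [[4]].
After inserting 3: P = [[3], [4]].
After inserting 2: P = [[2], [3], [4]].
After inserting 1: P = [[1], [2], [3], [4]].

So P = [[1], [2], [3], [4]], Q = [[1], [2], [3], [4]].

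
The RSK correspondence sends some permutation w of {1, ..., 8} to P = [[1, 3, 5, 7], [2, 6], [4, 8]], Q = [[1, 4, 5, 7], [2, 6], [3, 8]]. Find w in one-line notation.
Reverse the RSK construction: for i from n down to 1, find the cell of Q containing i, remove the entry at that cell from P, and reverse-bump it up through P; the value ejected from row 1 is w(i).

Step i=8: Q has 8 at row 3, column 2; remove 8 from row 3 of P and reverse-bump: 8 enters row 2 and ejects 6; 6 enters row 1 and ejects 5. So w(8) = 5. P is now [[1, 3, 6, 7], [2, 8], [4]].
Step i=7: Q has 7 at row 1, column 4; remove that cell from P, ejecting 7. So w(7) = 7. P is now [[1, 3, 6], [2, 8], [4]].
Step i=6: Q has 6 at row 2, column 2; remove 8 from row 2 of P and reverse-bump: 8 enters row 1 and ejects 6. So w(6) = 6. P is now [[1, 3, 8], [2], [4]].
Step i=5: Q has 5 at row 1, column 3; remove that cell from P, ejecting 8. So w(5) = 8. P is now [[1, 3], [2], [4]].
Step i=4: Q has 4 at row 1, column 2; remove that cell from P, ejecting 3. So w(4) = 3. P is now [[1], [2], [4]].
Step i=3: Q has 3 at row 3, column 1; remove 4 from row 3 of P and reverse-bump: 4 enters row 2 and ejects 2; 2 enters row 1 and ejects 1. So w(3) = 1. P is now [[2], [4]].
Step i=2: Q has 2 at row 2, column 1; remove 4 from row 2 of P and reverse-bump: 4 enters row 1 and ejects 2. So w(2) = 2. P is now [[4]].
Step i=1: Q has 1 at row 1, column 1; remove that cell from P, ejecting 4. So w(1) = 4. P is now [].

So w = 4 2 1 3 8 6 7 5.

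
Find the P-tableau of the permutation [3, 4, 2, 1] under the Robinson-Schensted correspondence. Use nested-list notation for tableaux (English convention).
P = [[1, 4], [2], [3]]

Insert 3: appended to row 1. P = [[3]].
Insert 4: appended to row 1. P = [[3, 4]].
Insert 2: 2 bumps 3 from row 1; 3 starts row 2. P = [[2, 4], [3]].
Insert 1: 1 bumps 2 from row 1; 2 bumps 3 from row 2; 3 starts row 3. P = [[1, 4], [2], [3]].

So P = [[1, 4], [2], [3]].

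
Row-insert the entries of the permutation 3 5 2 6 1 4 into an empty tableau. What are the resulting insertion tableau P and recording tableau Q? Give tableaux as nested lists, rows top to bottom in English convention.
Insert each entry of the permutation into P by Schensted row insertion, recording in Q the position of each new cell.

Insert 3: appended to row 1. P = [[3]].
Insert 5: appended to row 1. P = [[3, 5]].
Insert 2: 2 bumps 3 from row 1; 3 starts row 2. P = [[2, 5], [3]].
Insert 6: appended to row 1. P = [[2, 5, 6], [3]].
Insert 1: 1 bumps 2 from row 1; 2 bumps 3 from row 2; 3 starts row 3. P = [[1, 5, 6], [2], [3]].
Insert 4: 4 bumps 5 from row 1; 5 appends to row 2. P = [[1, 4, 6], [2, 5], [3]].

So P = [[1, 4, 6], [2, 5], [3]], Q = [[1, 2, 4], [3, 6], [5]].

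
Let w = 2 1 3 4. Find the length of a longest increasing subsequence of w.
3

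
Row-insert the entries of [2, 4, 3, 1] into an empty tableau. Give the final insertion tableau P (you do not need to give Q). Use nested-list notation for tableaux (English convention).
Insert 2: appended to row 1. P = [[2]].
Insert 4: appended to row 1. P = [[2, 4]].
Insert 3: 3 bumps 4 from row 1; 4 starts row 2. P = [[2, 3], [4]].
Insert 1: 1 bumps 2 from row 1; 2 bumps 4 from row 2; 4 starts row 3. P = [[1, 3], [2], [4]].

So P = [[1, 3], [2], [4]].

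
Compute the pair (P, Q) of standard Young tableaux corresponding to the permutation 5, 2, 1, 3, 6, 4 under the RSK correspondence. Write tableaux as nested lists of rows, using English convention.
P = [[1, 3, 4], [2, 6], [5]], Q = [[1, 4, 5], [2, 6], [3]]

Insert each entry of the permutation into P by Schensted row insertion, recording in Q the position of each new cell.

Insert 5: appended to row 1. P = [[5]].
Insert 2: 2 bumps 5 from row 1; 5 starts row 2. P = [[2], [5]].
Insert 1: 1 bumps 2 from row 1; 2 bumps 5 from row 2; 5 starts row 3. P = [[1], [2], [5]].
Insert 3: appended to row 1. P = [[1, 3], [2], [5]].
Insert 6: appended to row 1. P = [[1, 3, 6], [2], [5]].
Insert 4: 4 bumps 6 from row 1; 6 appends to row 2. P = [[1, 3, 4], [2, 6], [5]].

So P = [[1, 3, 4], [2, 6], [5]], Q = [[1, 4, 5], [2, 6], [3]].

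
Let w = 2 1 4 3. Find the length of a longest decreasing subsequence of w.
2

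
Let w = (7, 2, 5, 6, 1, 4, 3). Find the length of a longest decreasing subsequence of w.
4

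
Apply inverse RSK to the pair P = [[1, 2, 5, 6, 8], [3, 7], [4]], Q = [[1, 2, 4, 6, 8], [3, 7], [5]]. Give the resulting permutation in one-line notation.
1 4 3 5 2 7 6 8

Reverse the RSK construction: for i from n down to 1, find the cell of Q containing i, remove the entry at that cell from P, and reverse-bump it up through P; the value ejected from row 1 is w(i).

Step i=8: Q has 8 at row 1, column 5; remove that cell from P, ejecting 8. So w(8) = 8. P is now [[1, 2, 5, 6], [3, 7], [4]].
Step i=7: Q has 7 at row 2, column 2; remove 7 from row 2 of P and reverse-bump: 7 enters row 1 and ejects 6. So w(7) = 6. P is now [[1, 2, 5, 7], [3], [4]].
Step i=6: Q has 6 at row 1, column 4; remove that cell from P, ejecting 7. So w(6) = 7. P is now [[1, 2, 5], [3], [4]].
Step i=5: Q has 5 at row 3, column 1; remove 4 from row 3 of P and reverse-bump: 4 enters row 2 and ejects 3; 3 enters row 1 and ejects 2. So w(5) = 2. P is now [[1, 3, 5], [4]].
Step i=4: Q has 4 at row 1, column 3; remove that cell from P, ejecting 5. So w(4) = 5. P is now [[1, 3], [4]].
Step i=3: Q has 3 at row 2, column 1; remove 4 from row 2 of P and reverse-bump: 4 enters row 1 and ejects 3. So w(3) = 3. P is now [[1, 4]].
Step i=2: Q has 2 at row 1, column 2; remove that cell from P, ejecting 4. So w(2) = 4. P is now [[1]].
Step i=1: Q has 1 at row 1, column 1; remove that cell from P, ejecting 1. So w(1) = 1. P is now [].

So w = 1 4 3 5 2 7 6 8.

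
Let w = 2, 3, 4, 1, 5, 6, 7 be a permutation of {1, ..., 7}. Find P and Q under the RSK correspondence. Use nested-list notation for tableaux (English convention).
P = [[1, 3, 4, 5, 6, 7], [2]], Q = [[1, 2, 3, 5, 6, 7], [4]]

Insert each entry of the permutation into P by Schensted row insertion, recording in Q the position of each new cell.

After inserting 2: P = [[2]].
After inserting 3: P = [[2, 3]].
After inserting 4: P = [[2, 3, 4]].
After inserting 1: P = [[1, 3, 4], [2]].
After inserting 5: P = [[1, 3, 4, 5], [2]].
After inserting 6: P = [[1, 3, 4, 5, 6], [2]].
After inserting 7: P = [[1, 3, 4, 5, 6, 7], [2]].

So P = [[1, 3, 4, 5, 6, 7], [2]], Q = [[1, 2, 3, 5, 6, 7], [4]].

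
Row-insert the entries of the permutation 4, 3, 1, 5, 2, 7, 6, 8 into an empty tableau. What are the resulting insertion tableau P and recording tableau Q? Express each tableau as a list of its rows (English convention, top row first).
Insert each entry of the permutation into P by Schensted row insertion, recording in Q the position of each new cell.

Insert 4: appended to row 1. P = [[4]].
Insert 3: 3 bumps 4 from row 1; 4 starts row 2. P = [[3], [4]].
Insert 1: 1 bumps 3 from row 1; 3 bumps 4 from row 2; 4 starts row 3. P = [[1], [3], [4]].
Insert 5: appended to row 1. P = [[1, 5], [3], [4]].
Insert 2: 2 bumps 5 from row 1; 5 appends to row 2. P = [[1, 2], [3, 5], [4]].
Insert 7: appended to row 1. P = [[1, 2, 7], [3, 5], [4]].
Insert 6: 6 bumps 7 from row 1; 7 appends to row 2. P = [[1, 2, 6], [3, 5, 7], [4]].
Insert 8: appended to row 1. P = [[1, 2, 6, 8], [3, 5, 7], [4]].

So P = [[1, 2, 6, 8], [3, 5, 7], [4]], Q = [[1, 4, 6, 8], [2, 5, 7], [3]].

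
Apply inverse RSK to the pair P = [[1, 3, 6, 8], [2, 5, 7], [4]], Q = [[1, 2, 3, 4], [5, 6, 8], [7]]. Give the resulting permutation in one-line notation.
Reverse the RSK construction: for i from n down to 1, find the cell of Q containing i, remove the entry at that cell from P, and reverse-bump it up through P; the value ejected from row 1 is w(i).

Step i=8: Q has 8 at row 2, column 3; remove 7 from row 2 of P and reverse-bump: 7 enters row 1 and ejects 6. So w(8) = 6. P is now [[1, 3, 7, 8], [2, 5], [4]].
Step i=7: Q has 7 at row 3, column 1; remove 4 from row 3 of P and reverse-bump: 4 enters row 2 and ejects 2; 2 enters row 1 and ejects 1. So w(7) = 1. P is now [[2, 3, 7, 8], [4, 5]].
Step i=6: Q has 6 at row 2, column 2; remove 5 from row 2 of P and reverse-bump: 5 enters row 1 and ejects 3. So w(6) = 3. P is now [[2, 5, 7, 8], [4]].
Step i=5: Q has 5 at row 2, column 1; remove 4 from row 2 of P and reverse-bump: 4 enters row 1 and ejects 2. So w(5) = 2. P is now [[4, 5, 7, 8]].
Step i=4: Q has 4 at row 1, column 4; remove that cell from P, ejecting 8. So w(4) = 8. P is now [[4, 5, 7]].
Step i=3: Q has 3 at row 1, column 3; remove that cell from P, ejecting 7. So w(3) = 7. P is now [[4, 5]].
Step i=2: Q has 2 at row 1, column 2; remove that cell from P, ejecting 5. So w(2) = 5. P is now [[4]].
Step i=1: Q has 1 at row 1, column 1; remove that cell from P, ejecting 4. So w(1) = 4. P is now [].

So w = 4 5 7 8 2 3 1 6.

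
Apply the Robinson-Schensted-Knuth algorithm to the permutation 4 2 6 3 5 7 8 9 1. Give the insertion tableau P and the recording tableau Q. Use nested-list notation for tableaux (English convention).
P = [[1, 3, 5, 7, 8, 9], [2, 6], [4]], Q = [[1, 3, 5, 6, 7, 8], [2, 4], [9]]

Insert each entry of the permutation into P by Schensted row insertion, recording in Q the position of each new cell.

Insert 4: appended to row 1. P = [[4]], Q = [[1]].
Insert 2: 2 bumps 4 from row 1; 4 starts row 2. P = [[2], [4]], Q = [[1], [2]].
Insert 6: appended to row 1. P = [[2, 6], [4]], Q = [[1, 3], [2]].
Insert 3: 3 bumps 6 from row 1; 6 appends to row 2. P = [[2, 3], [4, 6]], Q = [[1, 3], [2, 4]].
Insert 5: appended to row 1. P = [[2, 3, 5], [4, 6]], Q = [[1, 3, 5], [2, 4]].
Insert 7: appended to row 1. P = [[2, 3, 5, 7], [4, 6]], Q = [[1, 3, 5, 6], [2, 4]].
Insert 8: appended to row 1. P = [[2, 3, 5, 7, 8], [4, 6]], Q = [[1, 3, 5, 6, 7], [2, 4]].
Insert 9: appended to row 1. P = [[2, 3, 5, 7, 8, 9], [4, 6]], Q = [[1, 3, 5, 6, 7, 8], [2, 4]].
Insert 1: 1 bumps 2 from row 1; 2 bumps 4 from row 2; 4 starts row 3. P = [[1, 3, 5, 7, 8, 9], [2, 6], [4]], Q = [[1, 3, 5, 6, 7, 8], [2, 4], [9]].

So P = [[1, 3, 5, 7, 8, 9], [2, 6], [4]], Q = [[1, 3, 5, 6, 7, 8], [2, 4], [9]].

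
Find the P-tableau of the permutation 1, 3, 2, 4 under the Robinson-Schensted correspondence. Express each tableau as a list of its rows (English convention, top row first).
P = [[1, 2, 4], [3]]

Insert 1: appended to row 1. P = [[1]].
Insert 3: appended to row 1. P = [[1, 3]].
Insert 2: 2 bumps 3 from row 1; 3 starts row 2. P = [[1, 2], [3]].
Insert 4: appended to row 1. P = [[1, 2, 4], [3]].

So P = [[1, 2, 4], [3]].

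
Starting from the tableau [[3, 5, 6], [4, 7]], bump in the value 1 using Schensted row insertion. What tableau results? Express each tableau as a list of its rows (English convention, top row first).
In row 1, 1 replaces 3 (the leftmost entry greater than 1); 3 is bumped to row 2. In row 2, 3 replaces 4 (the leftmost entry greater than 3); 4 is bumped to row 3. 4 starts a new row 3. The new tableau is [[1, 5, 6], [3, 7], [4]].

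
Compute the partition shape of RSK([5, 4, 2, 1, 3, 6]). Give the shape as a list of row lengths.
[3, 1, 1, 1]

Row-insert each entry into an empty tableau.

After inserting 5: P = [[5]].
After inserting 4: P = [[4], [5]].
After inserting 2: P = [[2], [4], [5]].
After inserting 1: P = [[1], [2], [4], [5]].
After inserting 3: P = [[1, 3], [2], [4], [5]].
After inserting 6: P = [[1, 3, 6], [2], [4], [5]].

The final insertion tableau P = [[1, 3, 6], [2], [4], [5]] has shape [3, 1, 1, 1].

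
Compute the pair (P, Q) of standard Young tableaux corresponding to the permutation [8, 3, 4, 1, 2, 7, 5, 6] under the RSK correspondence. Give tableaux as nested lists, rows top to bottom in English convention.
P = [[1, 2, 5, 6], [3, 4, 7], [8]], Q = [[1, 3, 6, 8], [2, 5, 7], [4]]

Insert each entry of the permutation into P by Schensted row insertion, recording in Q the position of each new cell.

Insert 8: appended to row 1. P = [[8]].
Insert 3: 3 bumps 8 from row 1; 8 starts row 2. P = [[3], [8]].
Insert 4: appended to row 1. P = [[3, 4], [8]].
Insert 1: 1 bumps 3 from row 1; 3 bumps 8 from row 2; 8 starts row 3. P = [[1, 4], [3], [8]].
Insert 2: 2 bumps 4 from row 1; 4 appends to row 2. P = [[1, 2], [3, 4], [8]].
Insert 7: appended to row 1. P = [[1, 2, 7], [3, 4], [8]].
Insert 5: 5 bumps 7 from row 1; 7 appends to row 2. P = [[1, 2, 5], [3, 4, 7], [8]].
Insert 6: appended to row 1. P = [[1, 2, 5, 6], [3, 4, 7], [8]].

So P = [[1, 2, 5, 6], [3, 4, 7], [8]], Q = [[1, 3, 6, 8], [2, 5, 7], [4]].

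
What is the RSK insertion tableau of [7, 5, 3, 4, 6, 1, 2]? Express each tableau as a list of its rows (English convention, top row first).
P = [[1, 2, 6], [3, 4], [5], [7]]

After inserting 7: P = [[7]].
After inserting 5: P = [[5], [7]].
After inserting 3: P = [[3], [5], [7]].
After inserting 4: P = [[3, 4], [5], [7]].
After inserting 6: P = [[3, 4, 6], [5], [7]].
After inserting 1: P = [[1, 4, 6], [3], [5], [7]].
After inserting 2: P = [[1, 2, 6], [3, 4], [5], [7]].

So P = [[1, 2, 6], [3, 4], [5], [7]].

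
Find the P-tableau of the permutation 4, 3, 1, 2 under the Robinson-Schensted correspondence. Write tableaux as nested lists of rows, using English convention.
P = [[1, 2], [3], [4]]

After inserting 4: P = [[4]].
After inserting 3: P = [[3], [4]].
After inserting 1: P = [[1], [3], [4]].
After inserting 2: P = [[1, 2], [3], [4]].

So P = [[1, 2], [3], [4]].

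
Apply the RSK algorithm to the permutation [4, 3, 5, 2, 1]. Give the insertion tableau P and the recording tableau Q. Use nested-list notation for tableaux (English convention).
P = [[1, 5], [2], [3], [4]], Q = [[1, 3], [2], [4], [5]]

Insert each entry of the permutation into P by Schensted row insertion, recording in Q the position of each new cell.

Insert 4: appended to row 1. P = [[4]], Q = [[1]].
Insert 3: 3 bumps 4 from row 1; 4 starts row 2. P = [[3], [4]], Q = [[1], [2]].
Insert 5: appended to row 1. P = [[3, 5], [4]], Q = [[1, 3], [2]].
Insert 2: 2 bumps 3 from row 1; 3 bumps 4 from row 2; 4 starts row 3. P = [[2, 5], [3], [4]], Q = [[1, 3], [2], [4]].
Insert 1: 1 bumps 2 from row 1; 2 bumps 3 from row 2; 3 bumps 4 from row 3; 4 starts row 4. P = [[1, 5], [2], [3], [4]], Q = [[1, 3], [2], [4], [5]].

So P = [[1, 5], [2], [3], [4]], Q = [[1, 3], [2], [4], [5]].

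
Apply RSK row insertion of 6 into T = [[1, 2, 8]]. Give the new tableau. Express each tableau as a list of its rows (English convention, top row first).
[[1, 2, 6], [8]]

In row 1, 6 replaces 8 (the leftmost entry greater than 6); 8 is bumped to row 2. 8 starts a new row 2. The new tableau is [[1, 2, 6], [8]].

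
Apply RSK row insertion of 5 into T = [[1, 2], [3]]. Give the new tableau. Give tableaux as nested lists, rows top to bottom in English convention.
[[1, 2, 5], [3]]

5 is larger than every entry of row 1, so it is appended to row 1. The new tableau is [[1, 2, 5], [3]].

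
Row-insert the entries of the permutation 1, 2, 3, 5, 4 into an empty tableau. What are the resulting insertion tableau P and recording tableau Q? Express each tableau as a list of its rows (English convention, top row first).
Insert each entry of the permutation into P by Schensted row insertion, recording in Q the position of each new cell.

Insert 1: appended to row 1. P = [[1]].
Insert 2: appended to row 1. P = [[1, 2]].
Insert 3: appended to row 1. P = [[1, 2, 3]].
Insert 5: appended to row 1. P = [[1, 2, 3, 5]].
Insert 4: 4 bumps 5 from row 1; 5 starts row 2. P = [[1, 2, 3, 4], [5]].

So P = [[1, 2, 3, 4], [5]], Q = [[1, 2, 3, 4], [5]].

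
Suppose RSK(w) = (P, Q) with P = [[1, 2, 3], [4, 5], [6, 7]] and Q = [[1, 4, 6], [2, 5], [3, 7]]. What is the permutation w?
6 4 1 7 2 5 3

Reverse the RSK construction: for i from n down to 1, find the cell of Q containing i, remove the entry at that cell from P, and reverse-bump it up through P; the value ejected from row 1 is w(i).

Step i=7: Q has 7 at row 3, column 2; remove 7 from row 3 of P and reverse-bump: 7 enters row 2 and ejects 5; 5 enters row 1 and ejects 3. So w(7) = 3. P is now [[1, 2, 5], [4, 7], [6]].
Step i=6: Q has 6 at row 1, column 3; remove that cell from P, ejecting 5. So w(6) = 5. P is now [[1, 2], [4, 7], [6]].
Step i=5: Q has 5 at row 2, column 2; remove 7 from row 2 of P and reverse-bump: 7 enters row 1 and ejects 2. So w(5) = 2. P is now [[1, 7], [4], [6]].
Step i=4: Q has 4 at row 1, column 2; remove that cell from P, ejecting 7. So w(4) = 7. P is now [[1], [4], [6]].
Step i=3: Q has 3 at row 3, column 1; remove 6 from row 3 of P and reverse-bump: 6 enters row 2 and ejects 4; 4 enters row 1 and ejects 1. So w(3) = 1. P is now [[4], [6]].
Step i=2: Q has 2 at row 2, column 1; remove 6 from row 2 of P and reverse-bump: 6 enters row 1 and ejects 4. So w(2) = 4. P is now [[6]].
Step i=1: Q has 1 at row 1, column 1; remove that cell from P, ejecting 6. So w(1) = 6. P is now [].

So w = 6 4 1 7 2 5 3.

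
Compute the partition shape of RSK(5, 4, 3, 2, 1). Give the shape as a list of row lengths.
[1, 1, 1, 1, 1]

Row-insert each entry into an empty tableau.

After inserting 5: P = [[5]].
After inserting 4: P = [[4], [5]].
After inserting 3: P = [[3], [4], [5]].
After inserting 2: P = [[2], [3], [4], [5]].
After inserting 1: P = [[1], [2], [3], [4], [5]].

The final insertion tableau P = [[1], [2], [3], [4], [5]] has shape [1, 1, 1, 1, 1].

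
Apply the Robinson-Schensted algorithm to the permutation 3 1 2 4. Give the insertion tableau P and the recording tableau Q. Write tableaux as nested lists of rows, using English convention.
P = [[1, 2, 4], [3]], Q = [[1, 3, 4], [2]]

Insert each entry of the permutation into P by Schensted row insertion, recording in Q the position of each new cell.

Insert 3: appended to row 1. P = [[3]].
Insert 1: 1 bumps 3 from row 1; 3 starts row 2. P = [[1], [3]].
Insert 2: appended to row 1. P = [[1, 2], [3]].
Insert 4: appended to row 1. P = [[1, 2, 4], [3]].

So P = [[1, 2, 4], [3]], Q = [[1, 3, 4], [2]].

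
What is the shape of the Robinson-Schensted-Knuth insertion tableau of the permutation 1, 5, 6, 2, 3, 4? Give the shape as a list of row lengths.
Row-insert each entry into an empty tableau.

After inserting 1: P = [[1]].
After inserting 5: P = [[1, 5]].
After inserting 6: P = [[1, 5, 6]].
After inserting 2: P = [[1, 2, 6], [5]].
After inserting 3: P = [[1, 2, 3], [5, 6]].
After inserting 4: P = [[1, 2, 3, 4], [5, 6]].

The final insertion tableau P = [[1, 2, 3, 4], [5, 6]] has shape [4, 2].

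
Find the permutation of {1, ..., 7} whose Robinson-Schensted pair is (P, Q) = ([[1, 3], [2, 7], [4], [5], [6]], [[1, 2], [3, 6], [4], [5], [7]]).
6 7 5 4 2 3 1

Reverse RSK: for i = n, n-1, ..., 1, locate i in Q, remove the corresponding corner cell from P, and reverse-bump its entry up through P; the value ejected from row 1 is w(i).

So w = 6 7 5 4 2 3 1.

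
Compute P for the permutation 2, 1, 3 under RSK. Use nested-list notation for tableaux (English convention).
P = [[1, 3], [2]]

After inserting 2: P = [[2]].
After inserting 1: P = [[1], [2]].
After inserting 3: P = [[1, 3], [2]].

So P = [[1, 3], [2]].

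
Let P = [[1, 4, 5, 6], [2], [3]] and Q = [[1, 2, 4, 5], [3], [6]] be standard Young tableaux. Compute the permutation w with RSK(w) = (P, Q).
Reverse the RSK construction: for i from n down to 1, find the cell of Q containing i, remove the entry at that cell from P, and reverse-bump it up through P; the value ejected from row 1 is w(i).

Step i=6: Q has 6 at row 3, column 1; remove 3 from row 3 of P and reverse-bump: 3 enters row 2 and ejects 2; 2 enters row 1 and ejects 1. So w(6) = 1. P is now [[2, 4, 5, 6], [3]].
Step i=5: Q has 5 at row 1, column 4; remove that cell from P, ejecting 6. So w(5) = 6. P is now [[2, 4, 5], [3]].
Step i=4: Q has 4 at row 1, column 3; remove that cell from P, ejecting 5. So w(4) = 5. P is now [[2, 4], [3]].
Step i=3: Q has 3 at row 2, column 1; remove 3 from row 2 of P and reverse-bump: 3 enters row 1 and ejects 2. So w(3) = 2. P is now [[3, 4]].
Step i=2: Q has 2 at row 1, column 2; remove that cell from P, ejecting 4. So w(2) = 4. P is now [[3]].
Step i=1: Q has 1 at row 1, column 1; remove that cell from P, ejecting 3. So w(1) = 3. P is now [].

So w = 3 4 2 5 6 1.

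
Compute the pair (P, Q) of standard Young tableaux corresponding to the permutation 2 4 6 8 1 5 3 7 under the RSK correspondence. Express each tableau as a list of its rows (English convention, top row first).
P = [[1, 3, 5, 7], [2, 4, 8], [6]], Q = [[1, 2, 3, 4], [5, 6, 8], [7]]

Insert each entry of the permutation into P by Schensted row insertion, recording in Q the position of each new cell.

Insert 2: appended to row 1. P = [[2]].
Insert 4: appended to row 1. P = [[2, 4]].
Insert 6: appended to row 1. P = [[2, 4, 6]].
Insert 8: appended to row 1. P = [[2, 4, 6, 8]].
Insert 1: 1 bumps 2 from row 1; 2 starts row 2. P = [[1, 4, 6, 8], [2]].
Insert 5: 5 bumps 6 from row 1; 6 appends to row 2. P = [[1, 4, 5, 8], [2, 6]].
Insert 3: 3 bumps 4 from row 1; 4 bumps 6 from row 2; 6 starts row 3. P = [[1, 3, 5, 8], [2, 4], [6]].
Insert 7: 7 bumps 8 from row 1; 8 appends to row 2. P = [[1, 3, 5, 7], [2, 4, 8], [6]].

So P = [[1, 3, 5, 7], [2, 4, 8], [6]], Q = [[1, 2, 3, 4], [5, 6, 8], [7]].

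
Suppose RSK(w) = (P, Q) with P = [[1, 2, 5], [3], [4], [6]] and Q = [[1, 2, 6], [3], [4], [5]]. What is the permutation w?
Reverse the RSK construction: for i from n down to 1, find the cell of Q containing i, remove the entry at that cell from P, and reverse-bump it up through P; the value ejected from row 1 is w(i).

Step i=6: Q has 6 at row 1, column 3; remove that cell from P, ejecting 5. So w(6) = 5. P is now [[1, 2], [3], [4], [6]].
Step i=5: Q has 5 at row 4, column 1; remove 6 from row 4 of P and reverse-bump: 6 enters row 3 and ejects 4; 4 enters row 2 and ejects 3; 3 enters row 1 and ejects 2. So w(5) = 2. P is now [[1, 3], [4], [6]].
Step i=4: Q has 4 at row 3, column 1; remove 6 from row 3 of P and reverse-bump: 6 enters row 2 and ejects 4; 4 enters row 1 and ejects 3. So w(4) = 3. P is now [[1, 4], [6]].
Step i=3: Q has 3 at row 2, column 1; remove 6 from row 2 of P and reverse-bump: 6 enters row 1 and ejects 4. So w(3) = 4. P is now [[1, 6]].
Step i=2: Q has 2 at row 1, column 2; remove that cell from P, ejecting 6. So w(2) = 6. P is now [[1]].
Step i=1: Q has 1 at row 1, column 1; remove that cell from P, ejecting 1. So w(1) = 1. P is now [].

So w = 1 6 4 3 2 5.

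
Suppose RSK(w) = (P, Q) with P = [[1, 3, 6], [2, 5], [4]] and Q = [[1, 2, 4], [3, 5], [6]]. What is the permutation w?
4 5 2 6 3 1

Reverse the RSK construction: for i from n down to 1, find the cell of Q containing i, remove the entry at that cell from P, and reverse-bump it up through P; the value ejected from row 1 is w(i).

Step i=6: Q has 6 at row 3, column 1; remove 4 from row 3 of P and reverse-bump: 4 enters row 2 and ejects 2; 2 enters row 1 and ejects 1. So w(6) = 1. P is now [[2, 3, 6], [4, 5]].
Step i=5: Q has 5 at row 2, column 2; remove 5 from row 2 of P and reverse-bump: 5 enters row 1 and ejects 3. So w(5) = 3. P is now [[2, 5, 6], [4]].
Step i=4: Q has 4 at row 1, column 3; remove that cell from P, ejecting 6. So w(4) = 6. P is now [[2, 5], [4]].
Step i=3: Q has 3 at row 2, column 1; remove 4 from row 2 of P and reverse-bump: 4 enters row 1 and ejects 2. So w(3) = 2. P is now [[4, 5]].
Step i=2: Q has 2 at row 1, column 2; remove that cell from P, ejecting 5. So w(2) = 5. P is now [[4]].
Step i=1: Q has 1 at row 1, column 1; remove that cell from P, ejecting 4. So w(1) = 4. P is now [].

So w = 4 5 2 6 3 1.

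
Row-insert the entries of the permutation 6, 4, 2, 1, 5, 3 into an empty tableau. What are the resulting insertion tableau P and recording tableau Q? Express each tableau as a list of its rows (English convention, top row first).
Insert each entry of the permutation into P by Schensted row insertion, recording in Q the position of each new cell.

After inserting 6: P = [[6]].
After inserting 4: P = [[4], [6]].
After inserting 2: P = [[2], [4], [6]].
After inserting 1: P = [[1], [2], [4], [6]].
After inserting 5: P = [[1, 5], [2], [4], [6]].
After inserting 3: P = [[1, 3], [2, 5], [4], [6]].

So P = [[1, 3], [2, 5], [4], [6]], Q = [[1, 5], [2, 6], [3], [4]].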